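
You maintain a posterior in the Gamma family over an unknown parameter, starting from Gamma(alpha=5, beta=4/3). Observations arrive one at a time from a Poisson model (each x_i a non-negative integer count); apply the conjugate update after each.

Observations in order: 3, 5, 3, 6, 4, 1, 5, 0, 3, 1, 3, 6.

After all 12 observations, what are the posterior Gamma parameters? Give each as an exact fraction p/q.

alpha=45, beta=40/3

obs 1: x=3 → posterior Gamma(8, 7/3)
obs 2: x=5 → posterior Gamma(13, 10/3)
obs 3: x=3 → posterior Gamma(16, 13/3)
obs 4: x=6 → posterior Gamma(22, 16/3)
obs 5: x=4 → posterior Gamma(26, 19/3)
obs 6: x=1 → posterior Gamma(27, 22/3)
obs 7: x=5 → posterior Gamma(32, 25/3)
obs 8: x=0 → posterior Gamma(32, 28/3)
obs 9: x=3 → posterior Gamma(35, 31/3)
obs 10: x=1 → posterior Gamma(36, 34/3)
obs 11: x=3 → posterior Gamma(39, 37/3)
obs 12: x=6 → posterior Gamma(45, 40/3)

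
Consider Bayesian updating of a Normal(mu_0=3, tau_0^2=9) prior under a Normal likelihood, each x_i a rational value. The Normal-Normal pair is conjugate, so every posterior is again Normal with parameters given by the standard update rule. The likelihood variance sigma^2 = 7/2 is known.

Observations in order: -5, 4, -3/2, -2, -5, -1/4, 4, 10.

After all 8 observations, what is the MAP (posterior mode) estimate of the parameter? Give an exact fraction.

195/302

obs 1: x=-5 → posterior Normal(-69/25, 63/25)
obs 2: x=4 → posterior Normal(3/43, 63/43)
obs 3: x=-3/2 → posterior Normal(-24/61, 63/61)
obs 4: x=-2 → posterior Normal(-60/79, 63/79)
obs 5: x=-5 → posterior Normal(-150/97, 63/97)
obs 6: x=-1/4 → posterior Normal(-309/230, 63/115)
obs 7: x=4 → posterior Normal(-165/266, 9/19)
obs 8: x=10 → posterior Normal(195/302, 63/151)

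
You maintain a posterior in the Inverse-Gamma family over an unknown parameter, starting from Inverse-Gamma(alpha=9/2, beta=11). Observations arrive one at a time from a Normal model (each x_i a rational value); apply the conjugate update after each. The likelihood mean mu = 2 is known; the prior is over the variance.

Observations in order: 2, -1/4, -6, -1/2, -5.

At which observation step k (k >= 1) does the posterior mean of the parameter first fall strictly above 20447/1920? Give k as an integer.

obs 1: x=2 → posterior Inverse-Gamma(5, 11)
obs 2: x=-1/4 → posterior Inverse-Gamma(11/2, 433/32)
obs 3: x=-6 → posterior Inverse-Gamma(6, 1457/32)
obs 4: x=-1/2 → posterior Inverse-Gamma(13/2, 1557/32)
obs 5: x=-5 → posterior Inverse-Gamma(7, 2341/32)

k = 5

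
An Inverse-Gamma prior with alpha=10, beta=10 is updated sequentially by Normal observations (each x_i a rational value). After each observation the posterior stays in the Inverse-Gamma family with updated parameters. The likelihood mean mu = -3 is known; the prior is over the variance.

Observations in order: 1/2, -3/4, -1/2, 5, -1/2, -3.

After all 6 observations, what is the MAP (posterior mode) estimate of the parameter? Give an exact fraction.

1821/448

obs 1: x=1/2 → posterior Inverse-Gamma(21/2, 129/8)
obs 2: x=-3/4 → posterior Inverse-Gamma(11, 597/32)
obs 3: x=-1/2 → posterior Inverse-Gamma(23/2, 697/32)
obs 4: x=5 → posterior Inverse-Gamma(12, 1721/32)
obs 5: x=-1/2 → posterior Inverse-Gamma(25/2, 1821/32)
obs 6: x=-3 → posterior Inverse-Gamma(13, 1821/32)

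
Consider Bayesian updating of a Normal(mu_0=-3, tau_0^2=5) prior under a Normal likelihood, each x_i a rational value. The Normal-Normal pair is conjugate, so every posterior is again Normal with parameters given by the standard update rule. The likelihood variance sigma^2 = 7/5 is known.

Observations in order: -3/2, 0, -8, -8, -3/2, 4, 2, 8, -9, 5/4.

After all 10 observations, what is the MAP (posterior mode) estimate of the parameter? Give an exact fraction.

-1359/1028

obs 1: x=-3/2 → posterior Normal(-117/64, 35/32)
obs 2: x=0 → posterior Normal(-39/38, 35/57)
obs 3: x=-8 → posterior Normal(-517/164, 35/82)
obs 4: x=-8 → posterior Normal(-917/214, 35/107)
obs 5: x=-3/2 → posterior Normal(-124/33, 35/132)
obs 6: x=4 → posterior Normal(-396/157, 35/157)
obs 7: x=2 → posterior Normal(-173/91, 5/26)
obs 8: x=8 → posterior Normal(-146/207, 35/207)
obs 9: x=-9 → posterior Normal(-371/232, 35/232)
obs 10: x=5/4 → posterior Normal(-1359/1028, 35/257)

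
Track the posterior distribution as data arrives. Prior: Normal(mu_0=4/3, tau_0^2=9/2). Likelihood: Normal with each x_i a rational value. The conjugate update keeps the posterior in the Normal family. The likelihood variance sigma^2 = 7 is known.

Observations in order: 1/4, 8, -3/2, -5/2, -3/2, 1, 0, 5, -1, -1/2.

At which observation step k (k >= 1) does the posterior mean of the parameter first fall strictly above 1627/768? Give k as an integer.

obs 1: x=1/4 → posterior Normal(251/276, 63/23)
obs 2: x=8 → posterior Normal(1115/384, 63/32)
obs 3: x=-3/2 → posterior Normal(953/492, 63/41)
obs 4: x=-5/2 → posterior Normal(683/600, 63/50)
obs 5: x=-3/2 → posterior Normal(521/708, 63/59)
obs 6: x=1 → posterior Normal(37/48, 63/68)
obs 7: x=0 → posterior Normal(629/924, 9/11)
obs 8: x=5 → posterior Normal(1169/1032, 63/86)
obs 9: x=-1 → posterior Normal(1061/1140, 63/95)
obs 10: x=-1/2 → posterior Normal(1007/1248, 63/104)

k = 2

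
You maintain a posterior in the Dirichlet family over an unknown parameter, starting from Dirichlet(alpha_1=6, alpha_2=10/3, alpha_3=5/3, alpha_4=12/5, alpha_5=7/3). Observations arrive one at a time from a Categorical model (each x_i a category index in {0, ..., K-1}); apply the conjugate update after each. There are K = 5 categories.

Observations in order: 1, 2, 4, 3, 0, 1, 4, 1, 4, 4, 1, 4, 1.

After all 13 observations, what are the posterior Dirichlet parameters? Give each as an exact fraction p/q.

alpha_1=7, alpha_2=25/3, alpha_3=8/3, alpha_4=17/5, alpha_5=22/3

obs 1: x=1 → posterior Dirichlet(6, 13/3, 5/3, 12/5, 7/3)
obs 2: x=2 → posterior Dirichlet(6, 13/3, 8/3, 12/5, 7/3)
obs 3: x=4 → posterior Dirichlet(6, 13/3, 8/3, 12/5, 10/3)
obs 4: x=3 → posterior Dirichlet(6, 13/3, 8/3, 17/5, 10/3)
obs 5: x=0 → posterior Dirichlet(7, 13/3, 8/3, 17/5, 10/3)
obs 6: x=1 → posterior Dirichlet(7, 16/3, 8/3, 17/5, 10/3)
obs 7: x=4 → posterior Dirichlet(7, 16/3, 8/3, 17/5, 13/3)
obs 8: x=1 → posterior Dirichlet(7, 19/3, 8/3, 17/5, 13/3)
obs 9: x=4 → posterior Dirichlet(7, 19/3, 8/3, 17/5, 16/3)
obs 10: x=4 → posterior Dirichlet(7, 19/3, 8/3, 17/5, 19/3)
obs 11: x=1 → posterior Dirichlet(7, 22/3, 8/3, 17/5, 19/3)
obs 12: x=4 → posterior Dirichlet(7, 22/3, 8/3, 17/5, 22/3)
obs 13: x=1 → posterior Dirichlet(7, 25/3, 8/3, 17/5, 22/3)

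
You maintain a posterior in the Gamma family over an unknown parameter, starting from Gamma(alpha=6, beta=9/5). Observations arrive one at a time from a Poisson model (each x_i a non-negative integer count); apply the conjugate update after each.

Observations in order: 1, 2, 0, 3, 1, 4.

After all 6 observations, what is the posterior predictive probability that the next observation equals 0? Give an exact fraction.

obs 1: x=1 → posterior Gamma(7, 14/5)
obs 2: x=2 → posterior Gamma(9, 19/5)
obs 3: x=0 → posterior Gamma(9, 24/5)
obs 4: x=3 → posterior Gamma(12, 29/5)
obs 5: x=1 → posterior Gamma(13, 34/5)
obs 6: x=4 → posterior Gamma(17, 39/5)

1117116121846700839825703079/8683513829059386822166052864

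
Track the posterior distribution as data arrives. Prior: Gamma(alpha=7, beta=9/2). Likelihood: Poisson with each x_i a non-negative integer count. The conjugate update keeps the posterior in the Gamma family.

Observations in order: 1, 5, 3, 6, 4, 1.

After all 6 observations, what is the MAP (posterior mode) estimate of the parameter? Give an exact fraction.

52/21

obs 1: x=1 → posterior Gamma(8, 11/2)
obs 2: x=5 → posterior Gamma(13, 13/2)
obs 3: x=3 → posterior Gamma(16, 15/2)
obs 4: x=6 → posterior Gamma(22, 17/2)
obs 5: x=4 → posterior Gamma(26, 19/2)
obs 6: x=1 → posterior Gamma(27, 21/2)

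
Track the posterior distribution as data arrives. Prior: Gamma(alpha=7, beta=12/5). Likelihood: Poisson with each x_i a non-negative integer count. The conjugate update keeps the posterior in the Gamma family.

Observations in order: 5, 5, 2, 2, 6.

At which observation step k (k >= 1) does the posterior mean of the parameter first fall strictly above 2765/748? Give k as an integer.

obs 1: x=5 → posterior Gamma(12, 17/5)
obs 2: x=5 → posterior Gamma(17, 22/5)
obs 3: x=2 → posterior Gamma(19, 27/5)
obs 4: x=2 → posterior Gamma(21, 32/5)
obs 5: x=6 → posterior Gamma(27, 37/5)

k = 2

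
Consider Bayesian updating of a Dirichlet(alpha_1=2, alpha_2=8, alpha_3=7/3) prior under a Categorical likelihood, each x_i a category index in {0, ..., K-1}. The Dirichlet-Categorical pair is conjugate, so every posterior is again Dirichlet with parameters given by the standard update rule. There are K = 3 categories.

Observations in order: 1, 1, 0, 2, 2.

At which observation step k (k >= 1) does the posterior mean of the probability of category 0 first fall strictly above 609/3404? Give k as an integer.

obs 1: x=1 → posterior Dirichlet(2, 9, 7/3)
obs 2: x=1 → posterior Dirichlet(2, 10, 7/3)
obs 3: x=0 → posterior Dirichlet(3, 10, 7/3)
obs 4: x=2 → posterior Dirichlet(3, 10, 10/3)
obs 5: x=2 → posterior Dirichlet(3, 10, 13/3)

k = 3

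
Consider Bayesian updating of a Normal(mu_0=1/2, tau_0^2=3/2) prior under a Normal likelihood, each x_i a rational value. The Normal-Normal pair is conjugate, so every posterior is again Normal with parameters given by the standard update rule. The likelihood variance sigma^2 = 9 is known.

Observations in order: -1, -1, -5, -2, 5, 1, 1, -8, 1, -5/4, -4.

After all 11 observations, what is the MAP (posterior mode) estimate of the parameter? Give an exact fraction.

obs 1: x=-1 → posterior Normal(2/7, 9/7)
obs 2: x=-1 → posterior Normal(1/8, 9/8)
obs 3: x=-5 → posterior Normal(-4/9, 1)
obs 4: x=-2 → posterior Normal(-3/5, 9/10)
obs 5: x=5 → posterior Normal(-1/11, 9/11)
obs 6: x=1 → posterior Normal(0, 3/4)
obs 7: x=1 → posterior Normal(1/13, 9/13)
obs 8: x=-8 → posterior Normal(-1/2, 9/14)
obs 9: x=1 → posterior Normal(-2/5, 3/5)
obs 10: x=-5/4 → posterior Normal(-29/64, 9/16)
obs 11: x=-4 → posterior Normal(-45/68, 9/17)

-45/68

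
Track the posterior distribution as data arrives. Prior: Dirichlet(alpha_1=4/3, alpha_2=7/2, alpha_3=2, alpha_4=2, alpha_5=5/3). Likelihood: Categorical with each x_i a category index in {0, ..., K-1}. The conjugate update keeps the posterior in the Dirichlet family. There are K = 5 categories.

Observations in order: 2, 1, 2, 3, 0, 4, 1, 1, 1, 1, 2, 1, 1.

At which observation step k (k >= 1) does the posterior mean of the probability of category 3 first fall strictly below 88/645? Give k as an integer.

k = 12

obs 1: x=2 → posterior Dirichlet(4/3, 7/2, 3, 2, 5/3)
obs 2: x=1 → posterior Dirichlet(4/3, 9/2, 3, 2, 5/3)
obs 3: x=2 → posterior Dirichlet(4/3, 9/2, 4, 2, 5/3)
obs 4: x=3 → posterior Dirichlet(4/3, 9/2, 4, 3, 5/3)
obs 5: x=0 → posterior Dirichlet(7/3, 9/2, 4, 3, 5/3)
obs 6: x=4 → posterior Dirichlet(7/3, 9/2, 4, 3, 8/3)
obs 7: x=1 → posterior Dirichlet(7/3, 11/2, 4, 3, 8/3)
obs 8: x=1 → posterior Dirichlet(7/3, 13/2, 4, 3, 8/3)
obs 9: x=1 → posterior Dirichlet(7/3, 15/2, 4, 3, 8/3)
obs 10: x=1 → posterior Dirichlet(7/3, 17/2, 4, 3, 8/3)
obs 11: x=2 → posterior Dirichlet(7/3, 17/2, 5, 3, 8/3)
obs 12: x=1 → posterior Dirichlet(7/3, 19/2, 5, 3, 8/3)
obs 13: x=1 → posterior Dirichlet(7/3, 21/2, 5, 3, 8/3)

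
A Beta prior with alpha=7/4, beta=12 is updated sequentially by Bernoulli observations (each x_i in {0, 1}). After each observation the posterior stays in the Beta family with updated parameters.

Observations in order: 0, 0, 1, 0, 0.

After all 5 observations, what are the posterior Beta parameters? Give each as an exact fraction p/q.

obs 1: x=0 → posterior Beta(7/4, 13)
obs 2: x=0 → posterior Beta(7/4, 14)
obs 3: x=1 → posterior Beta(11/4, 14)
obs 4: x=0 → posterior Beta(11/4, 15)
obs 5: x=0 → posterior Beta(11/4, 16)

alpha=11/4, beta=16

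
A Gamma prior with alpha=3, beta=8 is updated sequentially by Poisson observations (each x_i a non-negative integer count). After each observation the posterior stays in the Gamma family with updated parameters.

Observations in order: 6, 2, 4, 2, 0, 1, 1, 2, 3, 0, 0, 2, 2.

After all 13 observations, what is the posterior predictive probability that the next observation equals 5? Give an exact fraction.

obs 1: x=6 → posterior Gamma(9, 9)
obs 2: x=2 → posterior Gamma(11, 10)
obs 3: x=4 → posterior Gamma(15, 11)
obs 4: x=2 → posterior Gamma(17, 12)
obs 5: x=0 → posterior Gamma(17, 13)
obs 6: x=1 → posterior Gamma(18, 14)
obs 7: x=1 → posterior Gamma(19, 15)
obs 8: x=2 → posterior Gamma(21, 16)
obs 9: x=3 → posterior Gamma(24, 17)
obs 10: x=0 → posterior Gamma(24, 18)
obs 11: x=0 → posterior Gamma(24, 19)
obs 12: x=2 → posterior Gamma(26, 20)
obs 13: x=2 → posterior Gamma(28, 21)

66221343014544928989960732521839157975973/6234454917372999247170321835208356696948736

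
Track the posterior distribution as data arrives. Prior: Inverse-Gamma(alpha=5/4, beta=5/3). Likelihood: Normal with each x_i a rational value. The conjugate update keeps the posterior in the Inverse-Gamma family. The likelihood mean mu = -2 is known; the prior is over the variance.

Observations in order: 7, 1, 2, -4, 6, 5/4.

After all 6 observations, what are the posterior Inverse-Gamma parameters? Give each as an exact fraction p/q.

obs 1: x=7 → posterior Inverse-Gamma(7/4, 253/6)
obs 2: x=1 → posterior Inverse-Gamma(9/4, 140/3)
obs 3: x=2 → posterior Inverse-Gamma(11/4, 164/3)
obs 4: x=-4 → posterior Inverse-Gamma(13/4, 170/3)
obs 5: x=6 → posterior Inverse-Gamma(15/4, 266/3)
obs 6: x=5/4 → posterior Inverse-Gamma(17/4, 9019/96)

alpha=17/4, beta=9019/96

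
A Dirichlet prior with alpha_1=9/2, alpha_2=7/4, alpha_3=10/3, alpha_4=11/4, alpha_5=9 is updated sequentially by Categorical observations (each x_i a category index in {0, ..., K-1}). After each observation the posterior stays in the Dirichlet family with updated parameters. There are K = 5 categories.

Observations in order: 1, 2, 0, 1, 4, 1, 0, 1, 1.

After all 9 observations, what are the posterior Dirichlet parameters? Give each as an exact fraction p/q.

obs 1: x=1 → posterior Dirichlet(9/2, 11/4, 10/3, 11/4, 9)
obs 2: x=2 → posterior Dirichlet(9/2, 11/4, 13/3, 11/4, 9)
obs 3: x=0 → posterior Dirichlet(11/2, 11/4, 13/3, 11/4, 9)
obs 4: x=1 → posterior Dirichlet(11/2, 15/4, 13/3, 11/4, 9)
obs 5: x=4 → posterior Dirichlet(11/2, 15/4, 13/3, 11/4, 10)
obs 6: x=1 → posterior Dirichlet(11/2, 19/4, 13/3, 11/4, 10)
obs 7: x=0 → posterior Dirichlet(13/2, 19/4, 13/3, 11/4, 10)
obs 8: x=1 → posterior Dirichlet(13/2, 23/4, 13/3, 11/4, 10)
obs 9: x=1 → posterior Dirichlet(13/2, 27/4, 13/3, 11/4, 10)

alpha_1=13/2, alpha_2=27/4, alpha_3=13/3, alpha_4=11/4, alpha_5=10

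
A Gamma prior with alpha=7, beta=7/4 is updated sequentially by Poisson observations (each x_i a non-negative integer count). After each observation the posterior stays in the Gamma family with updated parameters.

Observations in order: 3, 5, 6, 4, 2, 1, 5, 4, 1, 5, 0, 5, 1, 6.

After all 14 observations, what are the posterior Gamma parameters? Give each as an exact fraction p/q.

obs 1: x=3 → posterior Gamma(10, 11/4)
obs 2: x=5 → posterior Gamma(15, 15/4)
obs 3: x=6 → posterior Gamma(21, 19/4)
obs 4: x=4 → posterior Gamma(25, 23/4)
obs 5: x=2 → posterior Gamma(27, 27/4)
obs 6: x=1 → posterior Gamma(28, 31/4)
obs 7: x=5 → posterior Gamma(33, 35/4)
obs 8: x=4 → posterior Gamma(37, 39/4)
obs 9: x=1 → posterior Gamma(38, 43/4)
obs 10: x=5 → posterior Gamma(43, 47/4)
obs 11: x=0 → posterior Gamma(43, 51/4)
obs 12: x=5 → posterior Gamma(48, 55/4)
obs 13: x=1 → posterior Gamma(49, 59/4)
obs 14: x=6 → posterior Gamma(55, 63/4)

alpha=55, beta=63/4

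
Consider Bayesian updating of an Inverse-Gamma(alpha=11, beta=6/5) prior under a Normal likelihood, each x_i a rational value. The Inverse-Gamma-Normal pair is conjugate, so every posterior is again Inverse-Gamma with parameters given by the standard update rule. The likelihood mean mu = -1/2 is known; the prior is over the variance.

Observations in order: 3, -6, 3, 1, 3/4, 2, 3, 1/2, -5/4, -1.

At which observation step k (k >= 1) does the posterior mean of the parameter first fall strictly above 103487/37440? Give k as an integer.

obs 1: x=3 → posterior Inverse-Gamma(23/2, 293/40)
obs 2: x=-6 → posterior Inverse-Gamma(12, 449/20)
obs 3: x=3 → posterior Inverse-Gamma(25/2, 1143/40)
obs 4: x=1 → posterior Inverse-Gamma(13, 297/10)
obs 5: x=3/4 → posterior Inverse-Gamma(27/2, 4877/160)
obs 6: x=2 → posterior Inverse-Gamma(14, 5377/160)
obs 7: x=3 → posterior Inverse-Gamma(29/2, 6357/160)
obs 8: x=1/2 → posterior Inverse-Gamma(15, 6437/160)
obs 9: x=-5/4 → posterior Inverse-Gamma(31/2, 3241/80)
obs 10: x=-1 → posterior Inverse-Gamma(16, 3251/80)

k = 7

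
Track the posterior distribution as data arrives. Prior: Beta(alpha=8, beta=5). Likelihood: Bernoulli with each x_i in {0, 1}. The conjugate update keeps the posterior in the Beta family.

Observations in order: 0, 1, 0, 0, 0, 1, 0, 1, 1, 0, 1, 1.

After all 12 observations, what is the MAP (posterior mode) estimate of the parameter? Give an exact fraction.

obs 1: x=0 → posterior Beta(8, 6)
obs 2: x=1 → posterior Beta(9, 6)
obs 3: x=0 → posterior Beta(9, 7)
obs 4: x=0 → posterior Beta(9, 8)
obs 5: x=0 → posterior Beta(9, 9)
obs 6: x=1 → posterior Beta(10, 9)
obs 7: x=0 → posterior Beta(10, 10)
obs 8: x=1 → posterior Beta(11, 10)
obs 9: x=1 → posterior Beta(12, 10)
obs 10: x=0 → posterior Beta(12, 11)
obs 11: x=1 → posterior Beta(13, 11)
obs 12: x=1 → posterior Beta(14, 11)

13/23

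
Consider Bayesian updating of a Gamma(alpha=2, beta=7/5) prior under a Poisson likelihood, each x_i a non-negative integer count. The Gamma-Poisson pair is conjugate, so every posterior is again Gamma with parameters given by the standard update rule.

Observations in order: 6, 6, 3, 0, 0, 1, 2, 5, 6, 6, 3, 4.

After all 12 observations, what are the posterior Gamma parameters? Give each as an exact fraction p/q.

obs 1: x=6 → posterior Gamma(8, 12/5)
obs 2: x=6 → posterior Gamma(14, 17/5)
obs 3: x=3 → posterior Gamma(17, 22/5)
obs 4: x=0 → posterior Gamma(17, 27/5)
obs 5: x=0 → posterior Gamma(17, 32/5)
obs 6: x=1 → posterior Gamma(18, 37/5)
obs 7: x=2 → posterior Gamma(20, 42/5)
obs 8: x=5 → posterior Gamma(25, 47/5)
obs 9: x=6 → posterior Gamma(31, 52/5)
obs 10: x=6 → posterior Gamma(37, 57/5)
obs 11: x=3 → posterior Gamma(40, 62/5)
obs 12: x=4 → posterior Gamma(44, 67/5)

alpha=44, beta=67/5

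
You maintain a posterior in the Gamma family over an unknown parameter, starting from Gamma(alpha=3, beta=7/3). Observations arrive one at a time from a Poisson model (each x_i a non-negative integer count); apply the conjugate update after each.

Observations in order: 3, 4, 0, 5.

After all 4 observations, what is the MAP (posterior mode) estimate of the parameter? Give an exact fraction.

42/19

obs 1: x=3 → posterior Gamma(6, 10/3)
obs 2: x=4 → posterior Gamma(10, 13/3)
obs 3: x=0 → posterior Gamma(10, 16/3)
obs 4: x=5 → posterior Gamma(15, 19/3)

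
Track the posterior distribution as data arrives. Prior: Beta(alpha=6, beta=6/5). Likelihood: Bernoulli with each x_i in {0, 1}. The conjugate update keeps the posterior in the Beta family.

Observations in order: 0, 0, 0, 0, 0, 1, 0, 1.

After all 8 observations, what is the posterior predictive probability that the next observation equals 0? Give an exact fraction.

9/19

obs 1: x=0 → posterior Beta(6, 11/5)
obs 2: x=0 → posterior Beta(6, 16/5)
obs 3: x=0 → posterior Beta(6, 21/5)
obs 4: x=0 → posterior Beta(6, 26/5)
obs 5: x=0 → posterior Beta(6, 31/5)
obs 6: x=1 → posterior Beta(7, 31/5)
obs 7: x=0 → posterior Beta(7, 36/5)
obs 8: x=1 → posterior Beta(8, 36/5)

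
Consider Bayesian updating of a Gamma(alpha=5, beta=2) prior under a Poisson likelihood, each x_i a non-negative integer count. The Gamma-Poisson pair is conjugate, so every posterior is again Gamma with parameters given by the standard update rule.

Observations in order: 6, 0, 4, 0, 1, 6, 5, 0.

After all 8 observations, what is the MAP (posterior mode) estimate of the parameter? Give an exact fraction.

13/5

obs 1: x=6 → posterior Gamma(11, 3)
obs 2: x=0 → posterior Gamma(11, 4)
obs 3: x=4 → posterior Gamma(15, 5)
obs 4: x=0 → posterior Gamma(15, 6)
obs 5: x=1 → posterior Gamma(16, 7)
obs 6: x=6 → posterior Gamma(22, 8)
obs 7: x=5 → posterior Gamma(27, 9)
obs 8: x=0 → posterior Gamma(27, 10)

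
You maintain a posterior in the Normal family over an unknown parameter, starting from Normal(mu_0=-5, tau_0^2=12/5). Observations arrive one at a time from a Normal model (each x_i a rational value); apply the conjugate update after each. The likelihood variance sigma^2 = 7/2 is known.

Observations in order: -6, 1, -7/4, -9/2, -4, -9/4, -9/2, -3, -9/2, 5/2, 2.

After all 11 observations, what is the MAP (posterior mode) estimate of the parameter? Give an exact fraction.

-775/299

obs 1: x=-6 → posterior Normal(-319/59, 84/59)
obs 2: x=1 → posterior Normal(-295/83, 84/83)
obs 3: x=-7/4 → posterior Normal(-337/107, 84/107)
obs 4: x=-9/2 → posterior Normal(-445/131, 84/131)
obs 5: x=-4 → posterior Normal(-541/155, 84/155)
obs 6: x=-9/4 → posterior Normal(-595/179, 84/179)
obs 7: x=-9/2 → posterior Normal(-703/203, 12/29)
obs 8: x=-3 → posterior Normal(-775/227, 84/227)
obs 9: x=-9/2 → posterior Normal(-883/251, 84/251)
obs 10: x=5/2 → posterior Normal(-823/275, 84/275)
obs 11: x=2 → posterior Normal(-775/299, 84/299)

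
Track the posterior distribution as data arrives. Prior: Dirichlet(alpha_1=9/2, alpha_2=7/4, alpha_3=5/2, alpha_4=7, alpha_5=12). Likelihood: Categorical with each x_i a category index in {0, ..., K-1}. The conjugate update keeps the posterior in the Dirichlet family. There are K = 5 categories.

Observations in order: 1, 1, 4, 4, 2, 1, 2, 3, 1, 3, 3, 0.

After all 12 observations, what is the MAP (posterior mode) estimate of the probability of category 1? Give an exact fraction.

19/139

obs 1: x=1 → posterior Dirichlet(9/2, 11/4, 5/2, 7, 12)
obs 2: x=1 → posterior Dirichlet(9/2, 15/4, 5/2, 7, 12)
obs 3: x=4 → posterior Dirichlet(9/2, 15/4, 5/2, 7, 13)
obs 4: x=4 → posterior Dirichlet(9/2, 15/4, 5/2, 7, 14)
obs 5: x=2 → posterior Dirichlet(9/2, 15/4, 7/2, 7, 14)
obs 6: x=1 → posterior Dirichlet(9/2, 19/4, 7/2, 7, 14)
obs 7: x=2 → posterior Dirichlet(9/2, 19/4, 9/2, 7, 14)
obs 8: x=3 → posterior Dirichlet(9/2, 19/4, 9/2, 8, 14)
obs 9: x=1 → posterior Dirichlet(9/2, 23/4, 9/2, 8, 14)
obs 10: x=3 → posterior Dirichlet(9/2, 23/4, 9/2, 9, 14)
obs 11: x=3 → posterior Dirichlet(9/2, 23/4, 9/2, 10, 14)
obs 12: x=0 → posterior Dirichlet(11/2, 23/4, 9/2, 10, 14)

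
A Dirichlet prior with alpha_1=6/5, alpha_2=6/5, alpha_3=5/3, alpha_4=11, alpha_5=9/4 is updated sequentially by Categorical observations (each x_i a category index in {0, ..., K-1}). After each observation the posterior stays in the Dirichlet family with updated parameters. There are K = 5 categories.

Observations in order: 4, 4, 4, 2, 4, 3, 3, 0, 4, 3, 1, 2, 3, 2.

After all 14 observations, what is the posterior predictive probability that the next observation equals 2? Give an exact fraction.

280/1879

obs 1: x=4 → posterior Dirichlet(6/5, 6/5, 5/3, 11, 13/4)
obs 2: x=4 → posterior Dirichlet(6/5, 6/5, 5/3, 11, 17/4)
obs 3: x=4 → posterior Dirichlet(6/5, 6/5, 5/3, 11, 21/4)
obs 4: x=2 → posterior Dirichlet(6/5, 6/5, 8/3, 11, 21/4)
obs 5: x=4 → posterior Dirichlet(6/5, 6/5, 8/3, 11, 25/4)
obs 6: x=3 → posterior Dirichlet(6/5, 6/5, 8/3, 12, 25/4)
obs 7: x=3 → posterior Dirichlet(6/5, 6/5, 8/3, 13, 25/4)
obs 8: x=0 → posterior Dirichlet(11/5, 6/5, 8/3, 13, 25/4)
obs 9: x=4 → posterior Dirichlet(11/5, 6/5, 8/3, 13, 29/4)
obs 10: x=3 → posterior Dirichlet(11/5, 6/5, 8/3, 14, 29/4)
obs 11: x=1 → posterior Dirichlet(11/5, 11/5, 8/3, 14, 29/4)
obs 12: x=2 → posterior Dirichlet(11/5, 11/5, 11/3, 14, 29/4)
obs 13: x=3 → posterior Dirichlet(11/5, 11/5, 11/3, 15, 29/4)
obs 14: x=2 → posterior Dirichlet(11/5, 11/5, 14/3, 15, 29/4)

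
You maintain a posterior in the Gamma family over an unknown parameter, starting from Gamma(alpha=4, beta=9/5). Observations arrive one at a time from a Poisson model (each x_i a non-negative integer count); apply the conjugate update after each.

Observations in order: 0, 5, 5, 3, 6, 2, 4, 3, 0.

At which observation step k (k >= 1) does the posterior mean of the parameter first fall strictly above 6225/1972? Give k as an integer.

obs 1: x=0 → posterior Gamma(4, 14/5)
obs 2: x=5 → posterior Gamma(9, 19/5)
obs 3: x=5 → posterior Gamma(14, 24/5)
obs 4: x=3 → posterior Gamma(17, 29/5)
obs 5: x=6 → posterior Gamma(23, 34/5)
obs 6: x=2 → posterior Gamma(25, 39/5)
obs 7: x=4 → posterior Gamma(29, 44/5)
obs 8: x=3 → posterior Gamma(32, 49/5)
obs 9: x=0 → posterior Gamma(32, 54/5)

k = 5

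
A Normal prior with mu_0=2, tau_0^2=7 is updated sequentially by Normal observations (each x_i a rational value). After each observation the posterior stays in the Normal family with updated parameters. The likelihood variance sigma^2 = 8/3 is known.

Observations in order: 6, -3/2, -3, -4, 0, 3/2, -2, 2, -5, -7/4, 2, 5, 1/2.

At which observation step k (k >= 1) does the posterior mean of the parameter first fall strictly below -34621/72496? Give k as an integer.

k = 9

obs 1: x=6 → posterior Normal(142/29, 56/29)
obs 2: x=-3/2 → posterior Normal(221/100, 28/25)
obs 3: x=-3 → posterior Normal(95/142, 56/71)
obs 4: x=-4 → posterior Normal(-73/184, 14/23)
obs 5: x=0 → posterior Normal(-73/226, 56/113)
obs 6: x=3/2 → posterior Normal(-5/134, 28/67)
obs 7: x=-2 → posterior Normal(-47/155, 56/155)
obs 8: x=2 → posterior Normal(-5/176, 7/22)
obs 9: x=-5 → posterior Normal(-110/197, 56/197)
obs 10: x=-7/4 → posterior Normal(-587/872, 28/109)
obs 11: x=2 → posterior Normal(-419/956, 56/239)
obs 12: x=5 → posterior Normal(1/1040, 14/65)
obs 13: x=1/2 → posterior Normal(43/1124, 56/281)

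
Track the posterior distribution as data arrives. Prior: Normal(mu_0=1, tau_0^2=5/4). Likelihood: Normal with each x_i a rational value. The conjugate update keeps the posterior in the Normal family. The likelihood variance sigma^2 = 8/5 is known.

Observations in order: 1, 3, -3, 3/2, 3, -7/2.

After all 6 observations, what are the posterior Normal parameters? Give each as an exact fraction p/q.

obs 1: x=1 → posterior Normal(1, 40/57)
obs 2: x=3 → posterior Normal(66/41, 20/41)
obs 3: x=-3 → posterior Normal(57/107, 40/107)
obs 4: x=3/2 → posterior Normal(63/88, 10/33)
obs 5: x=3 → posterior Normal(339/314, 40/157)
obs 6: x=-7/2 → posterior Normal(41/91, 20/91)

mu_0=41/91, tau_0^2=20/91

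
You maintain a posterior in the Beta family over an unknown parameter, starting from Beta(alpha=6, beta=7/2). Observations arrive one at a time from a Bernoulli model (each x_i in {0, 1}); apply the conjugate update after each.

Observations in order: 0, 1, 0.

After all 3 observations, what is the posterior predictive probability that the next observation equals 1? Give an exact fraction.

obs 1: x=0 → posterior Beta(6, 9/2)
obs 2: x=1 → posterior Beta(7, 9/2)
obs 3: x=0 → posterior Beta(7, 11/2)

14/25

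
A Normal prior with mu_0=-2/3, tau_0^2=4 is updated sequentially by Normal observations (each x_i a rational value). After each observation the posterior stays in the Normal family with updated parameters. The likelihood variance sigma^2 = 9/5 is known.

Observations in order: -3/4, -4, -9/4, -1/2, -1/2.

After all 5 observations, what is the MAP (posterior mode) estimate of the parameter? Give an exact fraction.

-166/109

obs 1: x=-3/4 → posterior Normal(-21/29, 36/29)
obs 2: x=-4 → posterior Normal(-101/49, 36/49)
obs 3: x=-9/4 → posterior Normal(-146/69, 12/23)
obs 4: x=-1/2 → posterior Normal(-156/89, 36/89)
obs 5: x=-1/2 → posterior Normal(-166/109, 36/109)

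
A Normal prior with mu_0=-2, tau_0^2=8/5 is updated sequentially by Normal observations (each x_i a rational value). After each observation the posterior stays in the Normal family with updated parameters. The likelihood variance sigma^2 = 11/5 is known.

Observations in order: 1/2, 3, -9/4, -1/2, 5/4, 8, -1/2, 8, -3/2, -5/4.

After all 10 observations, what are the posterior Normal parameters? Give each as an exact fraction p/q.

obs 1: x=1/2 → posterior Normal(-18/19, 88/95)
obs 2: x=3 → posterior Normal(2/9, 88/135)
obs 3: x=-9/4 → posterior Normal(-12/35, 88/175)
obs 4: x=-1/2 → posterior Normal(-16/43, 88/215)
obs 5: x=5/4 → posterior Normal(-2/17, 88/255)
obs 6: x=8 → posterior Normal(58/59, 88/295)
obs 7: x=-1/2 → posterior Normal(54/67, 88/335)
obs 8: x=8 → posterior Normal(118/75, 88/375)
obs 9: x=-3/2 → posterior Normal(106/83, 88/415)
obs 10: x=-5/4 → posterior Normal(96/91, 88/455)

mu_0=96/91, tau_0^2=88/455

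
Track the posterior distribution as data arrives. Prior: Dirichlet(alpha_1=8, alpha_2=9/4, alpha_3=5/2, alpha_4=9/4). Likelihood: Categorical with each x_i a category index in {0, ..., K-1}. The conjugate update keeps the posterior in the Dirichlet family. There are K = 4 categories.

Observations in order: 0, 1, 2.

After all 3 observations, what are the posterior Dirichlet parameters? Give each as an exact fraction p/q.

obs 1: x=0 → posterior Dirichlet(9, 9/4, 5/2, 9/4)
obs 2: x=1 → posterior Dirichlet(9, 13/4, 5/2, 9/4)
obs 3: x=2 → posterior Dirichlet(9, 13/4, 7/2, 9/4)

alpha_1=9, alpha_2=13/4, alpha_3=7/2, alpha_4=9/4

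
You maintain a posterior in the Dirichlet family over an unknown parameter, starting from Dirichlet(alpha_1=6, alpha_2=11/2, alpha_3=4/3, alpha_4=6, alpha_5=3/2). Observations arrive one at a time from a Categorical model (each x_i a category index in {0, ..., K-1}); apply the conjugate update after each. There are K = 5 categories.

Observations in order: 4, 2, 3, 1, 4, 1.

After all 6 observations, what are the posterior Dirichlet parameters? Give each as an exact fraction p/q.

obs 1: x=4 → posterior Dirichlet(6, 11/2, 4/3, 6, 5/2)
obs 2: x=2 → posterior Dirichlet(6, 11/2, 7/3, 6, 5/2)
obs 3: x=3 → posterior Dirichlet(6, 11/2, 7/3, 7, 5/2)
obs 4: x=1 → posterior Dirichlet(6, 13/2, 7/3, 7, 5/2)
obs 5: x=4 → posterior Dirichlet(6, 13/2, 7/3, 7, 7/2)
obs 6: x=1 → posterior Dirichlet(6, 15/2, 7/3, 7, 7/2)

alpha_1=6, alpha_2=15/2, alpha_3=7/3, alpha_4=7, alpha_5=7/2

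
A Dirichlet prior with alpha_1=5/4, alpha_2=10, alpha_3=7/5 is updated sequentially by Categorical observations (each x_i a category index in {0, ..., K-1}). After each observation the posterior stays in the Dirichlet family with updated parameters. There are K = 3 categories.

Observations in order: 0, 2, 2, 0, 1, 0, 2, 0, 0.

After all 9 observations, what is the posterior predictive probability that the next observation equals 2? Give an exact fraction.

obs 1: x=0 → posterior Dirichlet(9/4, 10, 7/5)
obs 2: x=2 → posterior Dirichlet(9/4, 10, 12/5)
obs 3: x=2 → posterior Dirichlet(9/4, 10, 17/5)
obs 4: x=0 → posterior Dirichlet(13/4, 10, 17/5)
obs 5: x=1 → posterior Dirichlet(13/4, 11, 17/5)
obs 6: x=0 → posterior Dirichlet(17/4, 11, 17/5)
obs 7: x=2 → posterior Dirichlet(17/4, 11, 22/5)
obs 8: x=0 → posterior Dirichlet(21/4, 11, 22/5)
obs 9: x=0 → posterior Dirichlet(25/4, 11, 22/5)

88/433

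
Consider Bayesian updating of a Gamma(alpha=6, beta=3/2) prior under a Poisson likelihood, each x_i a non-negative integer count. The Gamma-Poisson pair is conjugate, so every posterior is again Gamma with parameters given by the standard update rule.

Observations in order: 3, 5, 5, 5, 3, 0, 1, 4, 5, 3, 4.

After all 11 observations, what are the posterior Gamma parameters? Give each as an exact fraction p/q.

alpha=44, beta=25/2

obs 1: x=3 → posterior Gamma(9, 5/2)
obs 2: x=5 → posterior Gamma(14, 7/2)
obs 3: x=5 → posterior Gamma(19, 9/2)
obs 4: x=5 → posterior Gamma(24, 11/2)
obs 5: x=3 → posterior Gamma(27, 13/2)
obs 6: x=0 → posterior Gamma(27, 15/2)
obs 7: x=1 → posterior Gamma(28, 17/2)
obs 8: x=4 → posterior Gamma(32, 19/2)
obs 9: x=5 → posterior Gamma(37, 21/2)
obs 10: x=3 → posterior Gamma(40, 23/2)
obs 11: x=4 → posterior Gamma(44, 25/2)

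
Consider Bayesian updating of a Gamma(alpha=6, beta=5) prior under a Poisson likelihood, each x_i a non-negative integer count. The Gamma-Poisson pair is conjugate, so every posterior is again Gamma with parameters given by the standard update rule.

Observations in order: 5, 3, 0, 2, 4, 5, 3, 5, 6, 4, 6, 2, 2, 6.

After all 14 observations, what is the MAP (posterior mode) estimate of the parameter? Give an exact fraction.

58/19

obs 1: x=5 → posterior Gamma(11, 6)
obs 2: x=3 → posterior Gamma(14, 7)
obs 3: x=0 → posterior Gamma(14, 8)
obs 4: x=2 → posterior Gamma(16, 9)
obs 5: x=4 → posterior Gamma(20, 10)
obs 6: x=5 → posterior Gamma(25, 11)
obs 7: x=3 → posterior Gamma(28, 12)
obs 8: x=5 → posterior Gamma(33, 13)
obs 9: x=6 → posterior Gamma(39, 14)
obs 10: x=4 → posterior Gamma(43, 15)
obs 11: x=6 → posterior Gamma(49, 16)
obs 12: x=2 → posterior Gamma(51, 17)
obs 13: x=2 → posterior Gamma(53, 18)
obs 14: x=6 → posterior Gamma(59, 19)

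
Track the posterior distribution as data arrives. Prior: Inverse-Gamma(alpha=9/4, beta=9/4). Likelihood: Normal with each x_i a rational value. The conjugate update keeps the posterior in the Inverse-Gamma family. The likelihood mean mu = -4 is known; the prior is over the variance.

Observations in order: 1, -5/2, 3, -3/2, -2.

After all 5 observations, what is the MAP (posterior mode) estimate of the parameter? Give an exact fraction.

182/23

obs 1: x=1 → posterior Inverse-Gamma(11/4, 59/4)
obs 2: x=-5/2 → posterior Inverse-Gamma(13/4, 127/8)
obs 3: x=3 → posterior Inverse-Gamma(15/4, 323/8)
obs 4: x=-3/2 → posterior Inverse-Gamma(17/4, 87/2)
obs 5: x=-2 → posterior Inverse-Gamma(19/4, 91/2)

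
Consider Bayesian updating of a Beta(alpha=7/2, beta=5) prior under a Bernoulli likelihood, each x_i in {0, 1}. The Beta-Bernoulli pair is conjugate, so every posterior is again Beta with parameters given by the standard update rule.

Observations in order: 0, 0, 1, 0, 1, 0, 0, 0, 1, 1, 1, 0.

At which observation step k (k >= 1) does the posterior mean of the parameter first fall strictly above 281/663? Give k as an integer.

obs 1: x=0 → posterior Beta(7/2, 6)
obs 2: x=0 → posterior Beta(7/2, 7)
obs 3: x=1 → posterior Beta(9/2, 7)
obs 4: x=0 → posterior Beta(9/2, 8)
obs 5: x=1 → posterior Beta(11/2, 8)
obs 6: x=0 → posterior Beta(11/2, 9)
obs 7: x=0 → posterior Beta(11/2, 10)
obs 8: x=0 → posterior Beta(11/2, 11)
obs 9: x=1 → posterior Beta(13/2, 11)
obs 10: x=1 → posterior Beta(15/2, 11)
obs 11: x=1 → posterior Beta(17/2, 11)
obs 12: x=0 → posterior Beta(17/2, 12)

k = 11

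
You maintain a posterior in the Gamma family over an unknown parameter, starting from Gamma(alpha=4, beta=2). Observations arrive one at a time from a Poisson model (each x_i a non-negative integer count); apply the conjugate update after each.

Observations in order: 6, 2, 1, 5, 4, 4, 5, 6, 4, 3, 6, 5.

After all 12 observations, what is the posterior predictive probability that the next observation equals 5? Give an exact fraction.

obs 1: x=6 → posterior Gamma(10, 3)
obs 2: x=2 → posterior Gamma(12, 4)
obs 3: x=1 → posterior Gamma(13, 5)
obs 4: x=5 → posterior Gamma(18, 6)
obs 5: x=4 → posterior Gamma(22, 7)
obs 6: x=4 → posterior Gamma(26, 8)
obs 7: x=5 → posterior Gamma(31, 9)
obs 8: x=6 → posterior Gamma(37, 10)
obs 9: x=4 → posterior Gamma(41, 11)
obs 10: x=3 → posterior Gamma(44, 12)
obs 11: x=6 → posterior Gamma(50, 13)
obs 12: x=5 → posterior Gamma(55, 14)

5452131143374888221028864295657043780772055206904711263232917256536064/36768468716933021540096999600112648298733120100223459303379058837890625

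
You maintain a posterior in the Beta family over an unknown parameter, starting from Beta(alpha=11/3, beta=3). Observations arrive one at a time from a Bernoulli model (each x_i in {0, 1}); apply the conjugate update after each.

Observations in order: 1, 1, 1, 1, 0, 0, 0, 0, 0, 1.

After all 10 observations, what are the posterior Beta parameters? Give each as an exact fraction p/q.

obs 1: x=1 → posterior Beta(14/3, 3)
obs 2: x=1 → posterior Beta(17/3, 3)
obs 3: x=1 → posterior Beta(20/3, 3)
obs 4: x=1 → posterior Beta(23/3, 3)
obs 5: x=0 → posterior Beta(23/3, 4)
obs 6: x=0 → posterior Beta(23/3, 5)
obs 7: x=0 → posterior Beta(23/3, 6)
obs 8: x=0 → posterior Beta(23/3, 7)
obs 9: x=0 → posterior Beta(23/3, 8)
obs 10: x=1 → posterior Beta(26/3, 8)

alpha=26/3, beta=8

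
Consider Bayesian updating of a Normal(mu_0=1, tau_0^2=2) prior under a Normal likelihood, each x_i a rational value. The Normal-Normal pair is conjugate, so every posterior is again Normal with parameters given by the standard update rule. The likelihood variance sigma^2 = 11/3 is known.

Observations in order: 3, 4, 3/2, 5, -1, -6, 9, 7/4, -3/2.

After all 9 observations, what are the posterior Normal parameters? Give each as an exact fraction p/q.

mu_0=211/130, tau_0^2=22/65

obs 1: x=3 → posterior Normal(29/17, 22/17)
obs 2: x=4 → posterior Normal(53/23, 22/23)
obs 3: x=3/2 → posterior Normal(62/29, 22/29)
obs 4: x=5 → posterior Normal(92/35, 22/35)
obs 5: x=-1 → posterior Normal(86/41, 22/41)
obs 6: x=-6 → posterior Normal(50/47, 22/47)
obs 7: x=9 → posterior Normal(104/53, 22/53)
obs 8: x=7/4 → posterior Normal(229/118, 22/59)
obs 9: x=-3/2 → posterior Normal(211/130, 22/65)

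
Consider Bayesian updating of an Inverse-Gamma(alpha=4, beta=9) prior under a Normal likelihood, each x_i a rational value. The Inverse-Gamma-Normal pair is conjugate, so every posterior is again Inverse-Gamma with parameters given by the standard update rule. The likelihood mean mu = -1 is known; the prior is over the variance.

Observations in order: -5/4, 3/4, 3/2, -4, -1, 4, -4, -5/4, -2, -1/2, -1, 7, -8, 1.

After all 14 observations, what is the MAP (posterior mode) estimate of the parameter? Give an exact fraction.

3019/384

obs 1: x=-5/4 → posterior Inverse-Gamma(9/2, 289/32)
obs 2: x=3/4 → posterior Inverse-Gamma(5, 169/16)
obs 3: x=3/2 → posterior Inverse-Gamma(11/2, 219/16)
obs 4: x=-4 → posterior Inverse-Gamma(6, 291/16)
obs 5: x=-1 → posterior Inverse-Gamma(13/2, 291/16)
obs 6: x=4 → posterior Inverse-Gamma(7, 491/16)
obs 7: x=-4 → posterior Inverse-Gamma(15/2, 563/16)
obs 8: x=-5/4 → posterior Inverse-Gamma(8, 1127/32)
obs 9: x=-2 → posterior Inverse-Gamma(17/2, 1143/32)
obs 10: x=-1/2 → posterior Inverse-Gamma(9, 1147/32)
obs 11: x=-1 → posterior Inverse-Gamma(19/2, 1147/32)
obs 12: x=7 → posterior Inverse-Gamma(10, 2171/32)
obs 13: x=-8 → posterior Inverse-Gamma(21/2, 2955/32)
obs 14: x=1 → posterior Inverse-Gamma(11, 3019/32)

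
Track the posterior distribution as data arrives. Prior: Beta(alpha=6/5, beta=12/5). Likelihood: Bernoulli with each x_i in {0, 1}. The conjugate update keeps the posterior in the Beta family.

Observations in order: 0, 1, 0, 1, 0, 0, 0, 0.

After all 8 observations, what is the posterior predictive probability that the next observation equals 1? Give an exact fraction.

8/29

obs 1: x=0 → posterior Beta(6/5, 17/5)
obs 2: x=1 → posterior Beta(11/5, 17/5)
obs 3: x=0 → posterior Beta(11/5, 22/5)
obs 4: x=1 → posterior Beta(16/5, 22/5)
obs 5: x=0 → posterior Beta(16/5, 27/5)
obs 6: x=0 → posterior Beta(16/5, 32/5)
obs 7: x=0 → posterior Beta(16/5, 37/5)
obs 8: x=0 → posterior Beta(16/5, 42/5)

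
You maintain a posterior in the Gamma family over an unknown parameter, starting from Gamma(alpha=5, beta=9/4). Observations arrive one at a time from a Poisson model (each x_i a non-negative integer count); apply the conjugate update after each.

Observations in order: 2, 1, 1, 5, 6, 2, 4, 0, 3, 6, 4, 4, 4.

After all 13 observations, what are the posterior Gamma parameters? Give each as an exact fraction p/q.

alpha=47, beta=61/4

obs 1: x=2 → posterior Gamma(7, 13/4)
obs 2: x=1 → posterior Gamma(8, 17/4)
obs 3: x=1 → posterior Gamma(9, 21/4)
obs 4: x=5 → posterior Gamma(14, 25/4)
obs 5: x=6 → posterior Gamma(20, 29/4)
obs 6: x=2 → posterior Gamma(22, 33/4)
obs 7: x=4 → posterior Gamma(26, 37/4)
obs 8: x=0 → posterior Gamma(26, 41/4)
obs 9: x=3 → posterior Gamma(29, 45/4)
obs 10: x=6 → posterior Gamma(35, 49/4)
obs 11: x=4 → posterior Gamma(39, 53/4)
obs 12: x=4 → posterior Gamma(43, 57/4)
obs 13: x=4 → posterior Gamma(47, 61/4)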